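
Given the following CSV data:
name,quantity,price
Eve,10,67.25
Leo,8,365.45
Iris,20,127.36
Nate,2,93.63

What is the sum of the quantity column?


Values in 'quantity' column:
  Row 1: 10
  Row 2: 8
  Row 3: 20
  Row 4: 2
Sum = 10 + 8 + 20 + 2 = 40

ANSWER: 40


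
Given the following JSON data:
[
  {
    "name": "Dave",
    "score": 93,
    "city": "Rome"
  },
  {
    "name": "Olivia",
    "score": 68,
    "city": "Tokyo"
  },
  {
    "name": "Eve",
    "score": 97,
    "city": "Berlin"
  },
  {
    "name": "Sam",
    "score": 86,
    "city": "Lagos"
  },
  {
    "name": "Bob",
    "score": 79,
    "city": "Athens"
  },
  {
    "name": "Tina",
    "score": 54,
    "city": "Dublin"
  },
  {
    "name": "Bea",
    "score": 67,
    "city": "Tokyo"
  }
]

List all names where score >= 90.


Filtering records where score >= 90:
  Dave (score=93) -> YES
  Olivia (score=68) -> no
  Eve (score=97) -> YES
  Sam (score=86) -> no
  Bob (score=79) -> no
  Tina (score=54) -> no
  Bea (score=67) -> no


ANSWER: Dave, Eve


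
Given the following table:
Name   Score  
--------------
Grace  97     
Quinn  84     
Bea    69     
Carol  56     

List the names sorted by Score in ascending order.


Sorting by Score (ascending):
  Carol: 56
  Bea: 69
  Quinn: 84
  Grace: 97


ANSWER: Carol, Bea, Quinn, Grace


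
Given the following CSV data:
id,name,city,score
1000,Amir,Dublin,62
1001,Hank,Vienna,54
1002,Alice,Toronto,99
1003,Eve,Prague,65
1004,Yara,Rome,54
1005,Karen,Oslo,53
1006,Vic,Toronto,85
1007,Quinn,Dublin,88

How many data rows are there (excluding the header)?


Counting rows (excluding header):
Header: id,name,city,score
Data rows: 8

ANSWER: 8


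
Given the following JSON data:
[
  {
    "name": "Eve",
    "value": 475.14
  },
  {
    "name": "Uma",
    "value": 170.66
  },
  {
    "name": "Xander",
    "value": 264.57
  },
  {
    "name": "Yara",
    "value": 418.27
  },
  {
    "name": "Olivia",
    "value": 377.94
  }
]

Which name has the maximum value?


Comparing values:
  Eve: 475.14
  Uma: 170.66
  Xander: 264.57
  Yara: 418.27
  Olivia: 377.94
Maximum: Eve (475.14)

ANSWER: Eve


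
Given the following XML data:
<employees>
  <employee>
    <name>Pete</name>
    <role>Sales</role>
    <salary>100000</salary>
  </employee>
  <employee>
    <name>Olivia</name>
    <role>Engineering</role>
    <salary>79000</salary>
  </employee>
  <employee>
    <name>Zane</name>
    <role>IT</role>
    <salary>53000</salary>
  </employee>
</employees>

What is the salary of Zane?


Searching for <employee> with <name>Zane</name>
Found at position 3
<salary>53000</salary>

ANSWER: 53000


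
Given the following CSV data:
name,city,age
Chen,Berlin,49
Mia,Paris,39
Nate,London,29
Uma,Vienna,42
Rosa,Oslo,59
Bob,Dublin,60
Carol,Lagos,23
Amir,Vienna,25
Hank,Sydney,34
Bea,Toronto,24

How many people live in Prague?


Scanning city column for 'Prague':
Total matches: 0

ANSWER: 0


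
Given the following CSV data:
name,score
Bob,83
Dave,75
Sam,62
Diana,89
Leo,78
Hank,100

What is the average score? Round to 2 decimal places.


Scores: 83, 75, 62, 89, 78, 100
Sum = 487
Count = 6
Average = 487 / 6 = 81.17

ANSWER: 81.17


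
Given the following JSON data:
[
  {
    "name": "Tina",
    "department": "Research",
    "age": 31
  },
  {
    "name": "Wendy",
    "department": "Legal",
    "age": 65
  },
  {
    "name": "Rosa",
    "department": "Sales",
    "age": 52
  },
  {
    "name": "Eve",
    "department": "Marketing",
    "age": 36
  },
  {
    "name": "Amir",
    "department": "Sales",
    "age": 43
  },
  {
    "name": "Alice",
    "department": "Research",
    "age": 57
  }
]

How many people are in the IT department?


Scanning records for department = IT
  No matches found
Count: 0

ANSWER: 0


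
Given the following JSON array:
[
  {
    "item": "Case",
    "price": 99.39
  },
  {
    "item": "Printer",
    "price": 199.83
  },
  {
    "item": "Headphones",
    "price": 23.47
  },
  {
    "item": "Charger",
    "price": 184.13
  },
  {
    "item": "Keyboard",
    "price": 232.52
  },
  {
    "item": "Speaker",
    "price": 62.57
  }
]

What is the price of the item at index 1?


Array index 1 -> Printer
price = 199.83

ANSWER: 199.83


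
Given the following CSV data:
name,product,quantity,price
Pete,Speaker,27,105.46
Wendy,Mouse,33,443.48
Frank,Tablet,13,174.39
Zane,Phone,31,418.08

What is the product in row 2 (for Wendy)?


Row 2: Wendy
Column 'product' = Mouse

ANSWER: Mouse


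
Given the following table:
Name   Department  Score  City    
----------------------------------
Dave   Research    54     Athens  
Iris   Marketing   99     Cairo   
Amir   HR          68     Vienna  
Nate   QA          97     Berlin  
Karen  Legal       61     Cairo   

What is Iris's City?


Row 2: Iris
City = Cairo

ANSWER: Cairo


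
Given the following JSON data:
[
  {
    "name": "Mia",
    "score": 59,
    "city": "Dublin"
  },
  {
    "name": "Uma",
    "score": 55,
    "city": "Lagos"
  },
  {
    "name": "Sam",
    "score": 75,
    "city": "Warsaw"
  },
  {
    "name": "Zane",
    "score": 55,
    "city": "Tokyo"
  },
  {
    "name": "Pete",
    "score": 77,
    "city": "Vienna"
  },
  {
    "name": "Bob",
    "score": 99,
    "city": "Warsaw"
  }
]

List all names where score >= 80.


Filtering records where score >= 80:
  Mia (score=59) -> no
  Uma (score=55) -> no
  Sam (score=75) -> no
  Zane (score=55) -> no
  Pete (score=77) -> no
  Bob (score=99) -> YES


ANSWER: Bob


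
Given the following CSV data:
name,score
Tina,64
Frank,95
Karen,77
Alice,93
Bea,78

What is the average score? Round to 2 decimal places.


Scores: 64, 95, 77, 93, 78
Sum = 407
Count = 5
Average = 407 / 5 = 81.40

ANSWER: 81.40


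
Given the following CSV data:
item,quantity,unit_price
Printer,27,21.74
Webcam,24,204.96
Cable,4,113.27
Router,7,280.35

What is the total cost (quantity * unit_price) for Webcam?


Row: Webcam
quantity = 24
unit_price = 204.96
total = 24 * 204.96 = 4919.04

ANSWER: 4919.04


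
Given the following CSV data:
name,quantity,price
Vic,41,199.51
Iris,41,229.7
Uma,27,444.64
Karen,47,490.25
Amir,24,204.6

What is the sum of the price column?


Values in 'price' column:
  Row 1: 199.51
  Row 2: 229.7
  Row 3: 444.64
  Row 4: 490.25
  Row 5: 204.6
Sum = 199.51 + 229.7 + 444.64 + 490.25 + 204.6 = 1568.7

ANSWER: 1568.7


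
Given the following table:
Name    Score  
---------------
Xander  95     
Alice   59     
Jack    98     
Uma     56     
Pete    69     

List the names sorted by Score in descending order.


Sorting by Score (descending):
  Jack: 98
  Xander: 95
  Pete: 69
  Alice: 59
  Uma: 56


ANSWER: Jack, Xander, Pete, Alice, Uma


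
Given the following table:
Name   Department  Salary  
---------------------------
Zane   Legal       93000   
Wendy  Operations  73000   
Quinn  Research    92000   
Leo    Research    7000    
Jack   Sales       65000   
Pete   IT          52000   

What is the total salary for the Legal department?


Legal department members:
  Zane: 93000
Total = 93000 = 93000

ANSWER: 93000


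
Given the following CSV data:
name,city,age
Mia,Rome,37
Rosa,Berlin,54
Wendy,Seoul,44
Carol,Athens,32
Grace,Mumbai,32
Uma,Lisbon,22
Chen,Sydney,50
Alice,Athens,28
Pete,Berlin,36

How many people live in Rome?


Scanning city column for 'Rome':
  Row 1: Mia -> MATCH
Total matches: 1

ANSWER: 1


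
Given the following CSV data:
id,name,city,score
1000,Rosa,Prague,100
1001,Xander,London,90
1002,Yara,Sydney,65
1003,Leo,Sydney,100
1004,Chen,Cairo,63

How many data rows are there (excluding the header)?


Counting rows (excluding header):
Header: id,name,city,score
Data rows: 5

ANSWER: 5


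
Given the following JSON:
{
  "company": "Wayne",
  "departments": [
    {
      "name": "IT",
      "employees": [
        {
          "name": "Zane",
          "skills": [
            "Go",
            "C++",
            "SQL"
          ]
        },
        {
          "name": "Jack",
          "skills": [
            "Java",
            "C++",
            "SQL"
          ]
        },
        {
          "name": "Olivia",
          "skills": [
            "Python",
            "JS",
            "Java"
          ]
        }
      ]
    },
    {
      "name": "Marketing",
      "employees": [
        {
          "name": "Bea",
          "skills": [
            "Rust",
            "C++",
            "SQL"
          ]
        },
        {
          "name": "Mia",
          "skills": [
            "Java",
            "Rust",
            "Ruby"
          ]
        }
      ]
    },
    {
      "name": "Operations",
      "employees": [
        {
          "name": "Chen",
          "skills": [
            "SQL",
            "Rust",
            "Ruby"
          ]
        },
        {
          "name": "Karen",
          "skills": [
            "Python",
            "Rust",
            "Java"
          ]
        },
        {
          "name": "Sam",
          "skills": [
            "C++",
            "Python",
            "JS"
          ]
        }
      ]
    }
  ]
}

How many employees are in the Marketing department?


Path: departments[1].employees
Count: 2

ANSWER: 2


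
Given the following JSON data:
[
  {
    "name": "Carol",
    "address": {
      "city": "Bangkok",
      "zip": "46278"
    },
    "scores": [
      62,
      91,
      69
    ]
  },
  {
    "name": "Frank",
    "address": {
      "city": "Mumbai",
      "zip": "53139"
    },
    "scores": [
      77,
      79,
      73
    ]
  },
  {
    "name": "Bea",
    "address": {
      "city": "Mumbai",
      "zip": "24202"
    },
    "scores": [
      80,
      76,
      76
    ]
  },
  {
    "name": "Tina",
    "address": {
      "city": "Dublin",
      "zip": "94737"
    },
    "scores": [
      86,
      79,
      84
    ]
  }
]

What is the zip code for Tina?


Path: records[3].address.zip
Value: 94737

ANSWER: 94737


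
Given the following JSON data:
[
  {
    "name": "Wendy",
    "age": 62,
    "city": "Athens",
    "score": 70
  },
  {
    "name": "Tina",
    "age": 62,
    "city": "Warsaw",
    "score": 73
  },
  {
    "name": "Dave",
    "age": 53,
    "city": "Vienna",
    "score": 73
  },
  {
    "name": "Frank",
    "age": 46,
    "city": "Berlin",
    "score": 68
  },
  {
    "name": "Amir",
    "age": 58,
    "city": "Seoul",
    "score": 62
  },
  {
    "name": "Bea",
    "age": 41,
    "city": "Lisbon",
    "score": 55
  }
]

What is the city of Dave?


Looking up record where name = Dave
Record index: 2
Field 'city' = Vienna

ANSWER: Vienna


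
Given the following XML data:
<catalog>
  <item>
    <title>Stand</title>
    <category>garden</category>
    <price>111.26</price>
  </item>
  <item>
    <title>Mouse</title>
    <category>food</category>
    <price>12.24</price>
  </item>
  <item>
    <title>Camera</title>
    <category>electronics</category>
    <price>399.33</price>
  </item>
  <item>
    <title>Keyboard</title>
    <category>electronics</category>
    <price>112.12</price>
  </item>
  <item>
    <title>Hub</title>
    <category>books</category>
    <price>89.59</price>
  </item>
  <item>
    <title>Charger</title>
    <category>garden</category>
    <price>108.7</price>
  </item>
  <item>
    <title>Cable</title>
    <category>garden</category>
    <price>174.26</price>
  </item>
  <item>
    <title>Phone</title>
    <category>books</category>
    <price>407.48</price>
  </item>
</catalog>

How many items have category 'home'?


Scanning <item> elements for <category>home</category>:
Count: 0

ANSWER: 0


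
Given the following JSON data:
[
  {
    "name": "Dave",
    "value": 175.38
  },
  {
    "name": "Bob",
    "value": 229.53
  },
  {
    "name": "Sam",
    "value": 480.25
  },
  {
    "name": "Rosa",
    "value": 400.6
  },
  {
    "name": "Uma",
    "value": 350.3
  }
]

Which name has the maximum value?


Comparing values:
  Dave: 175.38
  Bob: 229.53
  Sam: 480.25
  Rosa: 400.6
  Uma: 350.3
Maximum: Sam (480.25)

ANSWER: Sam


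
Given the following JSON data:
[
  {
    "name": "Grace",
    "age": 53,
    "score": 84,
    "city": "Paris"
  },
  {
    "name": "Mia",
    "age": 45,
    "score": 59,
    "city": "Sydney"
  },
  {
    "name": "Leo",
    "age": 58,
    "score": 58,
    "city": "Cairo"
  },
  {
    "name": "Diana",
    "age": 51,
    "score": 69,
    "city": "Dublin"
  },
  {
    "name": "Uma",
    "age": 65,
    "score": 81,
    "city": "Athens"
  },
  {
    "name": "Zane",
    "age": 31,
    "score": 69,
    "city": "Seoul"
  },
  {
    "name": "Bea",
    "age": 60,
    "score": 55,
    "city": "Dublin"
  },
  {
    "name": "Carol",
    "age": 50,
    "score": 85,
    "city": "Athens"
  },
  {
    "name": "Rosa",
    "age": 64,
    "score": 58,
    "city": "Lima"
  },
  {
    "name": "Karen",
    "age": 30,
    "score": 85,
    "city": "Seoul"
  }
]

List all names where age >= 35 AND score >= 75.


Checking both conditions:
  Grace (age=53, score=84) -> YES
  Mia (age=45, score=59) -> no
  Leo (age=58, score=58) -> no
  Diana (age=51, score=69) -> no
  Uma (age=65, score=81) -> YES
  Zane (age=31, score=69) -> no
  Bea (age=60, score=55) -> no
  Carol (age=50, score=85) -> YES
  Rosa (age=64, score=58) -> no
  Karen (age=30, score=85) -> no


ANSWER: Grace, Uma, Carol


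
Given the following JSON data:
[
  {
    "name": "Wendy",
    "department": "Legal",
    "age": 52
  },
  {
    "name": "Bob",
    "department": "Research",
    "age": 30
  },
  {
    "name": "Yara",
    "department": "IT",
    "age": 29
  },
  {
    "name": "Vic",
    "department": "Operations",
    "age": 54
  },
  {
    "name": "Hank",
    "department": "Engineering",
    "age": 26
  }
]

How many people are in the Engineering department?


Scanning records for department = Engineering
  Record 4: Hank
Count: 1

ANSWER: 1


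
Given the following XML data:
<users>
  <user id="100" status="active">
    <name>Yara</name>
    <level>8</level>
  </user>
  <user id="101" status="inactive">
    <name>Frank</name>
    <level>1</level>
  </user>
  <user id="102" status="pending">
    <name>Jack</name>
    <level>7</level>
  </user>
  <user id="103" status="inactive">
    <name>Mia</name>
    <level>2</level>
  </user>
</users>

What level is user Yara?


Finding user: Yara
<level>8</level>

ANSWER: 8


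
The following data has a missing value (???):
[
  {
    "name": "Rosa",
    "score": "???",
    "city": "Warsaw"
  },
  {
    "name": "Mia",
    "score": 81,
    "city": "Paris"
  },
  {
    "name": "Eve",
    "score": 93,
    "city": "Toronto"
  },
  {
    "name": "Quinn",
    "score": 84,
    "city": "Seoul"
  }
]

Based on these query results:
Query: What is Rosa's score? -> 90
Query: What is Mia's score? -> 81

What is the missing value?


The missing value is Rosa's score
From query: Rosa's score = 90

ANSWER: 90


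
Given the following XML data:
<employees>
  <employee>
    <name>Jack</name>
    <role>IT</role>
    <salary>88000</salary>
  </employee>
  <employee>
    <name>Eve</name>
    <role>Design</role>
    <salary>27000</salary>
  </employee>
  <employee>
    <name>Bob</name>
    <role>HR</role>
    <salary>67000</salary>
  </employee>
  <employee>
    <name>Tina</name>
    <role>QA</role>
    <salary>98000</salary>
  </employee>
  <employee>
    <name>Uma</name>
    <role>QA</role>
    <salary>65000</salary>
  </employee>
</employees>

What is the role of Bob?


Searching for <employee> with <name>Bob</name>
Found at position 3
<role>HR</role>

ANSWER: HR


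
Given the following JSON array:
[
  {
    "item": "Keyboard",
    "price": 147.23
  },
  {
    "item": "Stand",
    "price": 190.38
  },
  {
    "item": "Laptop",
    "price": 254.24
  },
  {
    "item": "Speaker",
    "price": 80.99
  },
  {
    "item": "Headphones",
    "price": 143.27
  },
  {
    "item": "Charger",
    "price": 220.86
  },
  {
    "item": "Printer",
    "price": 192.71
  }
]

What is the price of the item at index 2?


Array index 2 -> Laptop
price = 254.24

ANSWER: 254.24


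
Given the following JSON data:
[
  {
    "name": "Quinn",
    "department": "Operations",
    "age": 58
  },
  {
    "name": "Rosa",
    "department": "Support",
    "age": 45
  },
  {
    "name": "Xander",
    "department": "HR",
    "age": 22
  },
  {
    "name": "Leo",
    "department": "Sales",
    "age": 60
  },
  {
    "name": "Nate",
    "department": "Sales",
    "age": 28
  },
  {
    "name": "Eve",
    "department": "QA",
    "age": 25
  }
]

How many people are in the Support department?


Scanning records for department = Support
  Record 1: Rosa
Count: 1

ANSWER: 1


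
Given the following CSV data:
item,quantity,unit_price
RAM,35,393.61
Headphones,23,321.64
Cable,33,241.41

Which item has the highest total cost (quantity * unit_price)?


Computing row totals:
  RAM: 13776.35
  Headphones: 7397.72
  Cable: 7966.53
Maximum: RAM (13776.35)

ANSWER: RAM


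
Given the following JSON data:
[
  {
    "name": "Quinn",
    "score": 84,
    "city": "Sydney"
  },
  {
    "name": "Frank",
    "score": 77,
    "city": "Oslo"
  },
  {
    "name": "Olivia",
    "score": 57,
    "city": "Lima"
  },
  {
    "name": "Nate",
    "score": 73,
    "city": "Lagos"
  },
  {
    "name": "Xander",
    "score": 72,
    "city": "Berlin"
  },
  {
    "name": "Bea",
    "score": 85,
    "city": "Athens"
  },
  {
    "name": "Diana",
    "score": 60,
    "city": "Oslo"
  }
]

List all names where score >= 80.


Filtering records where score >= 80:
  Quinn (score=84) -> YES
  Frank (score=77) -> no
  Olivia (score=57) -> no
  Nate (score=73) -> no
  Xander (score=72) -> no
  Bea (score=85) -> YES
  Diana (score=60) -> no


ANSWER: Quinn, Bea


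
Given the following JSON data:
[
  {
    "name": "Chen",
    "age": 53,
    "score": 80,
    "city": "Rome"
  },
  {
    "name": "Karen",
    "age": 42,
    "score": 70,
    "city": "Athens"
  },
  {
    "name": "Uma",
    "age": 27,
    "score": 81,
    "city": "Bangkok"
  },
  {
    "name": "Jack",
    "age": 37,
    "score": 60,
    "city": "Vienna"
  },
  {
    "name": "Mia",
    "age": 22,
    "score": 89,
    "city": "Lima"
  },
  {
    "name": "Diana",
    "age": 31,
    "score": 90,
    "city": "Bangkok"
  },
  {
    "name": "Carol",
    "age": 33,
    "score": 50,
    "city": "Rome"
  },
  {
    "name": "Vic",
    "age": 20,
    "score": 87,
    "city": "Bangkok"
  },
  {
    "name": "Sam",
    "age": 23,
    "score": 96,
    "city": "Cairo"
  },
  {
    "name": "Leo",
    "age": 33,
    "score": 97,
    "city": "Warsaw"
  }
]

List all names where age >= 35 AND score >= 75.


Checking both conditions:
  Chen (age=53, score=80) -> YES
  Karen (age=42, score=70) -> no
  Uma (age=27, score=81) -> no
  Jack (age=37, score=60) -> no
  Mia (age=22, score=89) -> no
  Diana (age=31, score=90) -> no
  Carol (age=33, score=50) -> no
  Vic (age=20, score=87) -> no
  Sam (age=23, score=96) -> no
  Leo (age=33, score=97) -> no


ANSWER: Chen


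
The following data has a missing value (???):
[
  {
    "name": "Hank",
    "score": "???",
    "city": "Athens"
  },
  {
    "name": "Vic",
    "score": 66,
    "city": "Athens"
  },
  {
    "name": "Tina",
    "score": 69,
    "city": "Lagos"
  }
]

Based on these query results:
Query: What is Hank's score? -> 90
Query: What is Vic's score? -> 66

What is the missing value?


The missing value is Hank's score
From query: Hank's score = 90

ANSWER: 90


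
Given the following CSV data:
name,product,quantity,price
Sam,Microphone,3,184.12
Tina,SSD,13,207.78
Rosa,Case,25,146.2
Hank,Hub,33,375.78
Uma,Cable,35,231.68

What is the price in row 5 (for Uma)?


Row 5: Uma
Column 'price' = 231.68

ANSWER: 231.68


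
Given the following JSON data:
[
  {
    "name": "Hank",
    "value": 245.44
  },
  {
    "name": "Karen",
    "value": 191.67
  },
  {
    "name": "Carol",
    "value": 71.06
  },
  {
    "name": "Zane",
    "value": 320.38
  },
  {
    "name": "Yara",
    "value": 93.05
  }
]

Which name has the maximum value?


Comparing values:
  Hank: 245.44
  Karen: 191.67
  Carol: 71.06
  Zane: 320.38
  Yara: 93.05
Maximum: Zane (320.38)

ANSWER: Zane


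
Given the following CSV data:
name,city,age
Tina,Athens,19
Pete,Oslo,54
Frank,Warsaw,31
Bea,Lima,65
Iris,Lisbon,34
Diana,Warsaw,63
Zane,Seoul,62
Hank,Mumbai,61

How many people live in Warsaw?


Scanning city column for 'Warsaw':
  Row 3: Frank -> MATCH
  Row 6: Diana -> MATCH
Total matches: 2

ANSWER: 2


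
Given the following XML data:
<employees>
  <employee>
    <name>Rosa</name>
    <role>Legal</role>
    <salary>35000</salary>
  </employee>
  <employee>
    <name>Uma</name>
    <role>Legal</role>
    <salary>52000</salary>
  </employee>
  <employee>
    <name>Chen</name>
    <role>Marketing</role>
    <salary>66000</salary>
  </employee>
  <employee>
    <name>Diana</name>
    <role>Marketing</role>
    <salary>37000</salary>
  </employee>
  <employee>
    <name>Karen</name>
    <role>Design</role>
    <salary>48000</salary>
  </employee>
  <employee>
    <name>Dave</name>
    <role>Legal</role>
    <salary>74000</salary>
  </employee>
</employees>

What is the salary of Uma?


Searching for <employee> with <name>Uma</name>
Found at position 2
<salary>52000</salary>

ANSWER: 52000


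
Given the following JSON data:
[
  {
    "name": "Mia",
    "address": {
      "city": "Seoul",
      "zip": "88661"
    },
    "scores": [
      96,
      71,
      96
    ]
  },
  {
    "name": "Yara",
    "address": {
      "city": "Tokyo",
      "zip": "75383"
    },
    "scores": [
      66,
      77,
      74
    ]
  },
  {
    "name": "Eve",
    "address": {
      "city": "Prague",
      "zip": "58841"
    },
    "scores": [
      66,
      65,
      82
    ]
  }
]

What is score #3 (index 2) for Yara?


Path: records[1].scores[2]
Value: 74

ANSWER: 74


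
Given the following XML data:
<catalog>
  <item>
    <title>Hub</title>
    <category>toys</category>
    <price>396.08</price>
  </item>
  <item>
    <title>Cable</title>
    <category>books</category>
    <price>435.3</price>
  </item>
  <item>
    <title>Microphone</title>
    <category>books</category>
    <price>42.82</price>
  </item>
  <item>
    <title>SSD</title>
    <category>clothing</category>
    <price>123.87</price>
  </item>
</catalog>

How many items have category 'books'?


Scanning <item> elements for <category>books</category>:
  Item 2: Cable -> MATCH
  Item 3: Microphone -> MATCH
Count: 2

ANSWER: 2


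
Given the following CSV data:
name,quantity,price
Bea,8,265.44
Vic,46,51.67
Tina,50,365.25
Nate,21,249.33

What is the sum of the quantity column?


Values in 'quantity' column:
  Row 1: 8
  Row 2: 46
  Row 3: 50
  Row 4: 21
Sum = 8 + 46 + 50 + 21 = 125

ANSWER: 125


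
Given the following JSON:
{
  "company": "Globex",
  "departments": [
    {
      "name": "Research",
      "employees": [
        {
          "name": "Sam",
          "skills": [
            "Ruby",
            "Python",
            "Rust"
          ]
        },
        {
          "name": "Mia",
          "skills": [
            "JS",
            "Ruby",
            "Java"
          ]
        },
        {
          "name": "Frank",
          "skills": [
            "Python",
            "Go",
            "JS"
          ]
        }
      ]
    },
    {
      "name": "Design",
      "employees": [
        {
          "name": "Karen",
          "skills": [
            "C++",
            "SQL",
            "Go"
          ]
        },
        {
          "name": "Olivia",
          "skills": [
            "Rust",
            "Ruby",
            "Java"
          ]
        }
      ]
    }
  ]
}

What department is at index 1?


Path: departments[1].name
Value: Design

ANSWER: Design


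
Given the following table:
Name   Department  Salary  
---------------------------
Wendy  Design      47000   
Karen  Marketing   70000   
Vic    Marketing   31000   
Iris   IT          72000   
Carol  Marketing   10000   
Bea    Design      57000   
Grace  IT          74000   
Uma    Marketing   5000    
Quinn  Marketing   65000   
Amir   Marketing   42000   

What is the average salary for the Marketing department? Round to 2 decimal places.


Marketing department members:
  Karen: 70000
  Vic: 31000
  Carol: 10000
  Uma: 5000
  Quinn: 65000
  Amir: 42000
Sum = 223000
Count = 6
Average = 223000 / 6 = 37166.67

ANSWER: 37166.67


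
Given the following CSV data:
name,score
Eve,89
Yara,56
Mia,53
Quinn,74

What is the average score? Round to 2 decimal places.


Scores: 89, 56, 53, 74
Sum = 272
Count = 4
Average = 272 / 4 = 68.00

ANSWER: 68.00


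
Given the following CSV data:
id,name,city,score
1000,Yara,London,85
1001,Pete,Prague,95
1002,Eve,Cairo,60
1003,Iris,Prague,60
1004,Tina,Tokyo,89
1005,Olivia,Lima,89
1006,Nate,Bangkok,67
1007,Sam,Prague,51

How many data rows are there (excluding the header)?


Counting rows (excluding header):
Header: id,name,city,score
Data rows: 8

ANSWER: 8


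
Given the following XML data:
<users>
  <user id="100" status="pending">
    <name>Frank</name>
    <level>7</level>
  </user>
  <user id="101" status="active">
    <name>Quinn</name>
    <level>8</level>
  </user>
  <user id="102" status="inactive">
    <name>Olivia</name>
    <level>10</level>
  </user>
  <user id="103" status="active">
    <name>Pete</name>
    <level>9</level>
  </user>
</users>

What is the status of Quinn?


Finding user with name = Quinn
user id="101" status="active"

ANSWER: active


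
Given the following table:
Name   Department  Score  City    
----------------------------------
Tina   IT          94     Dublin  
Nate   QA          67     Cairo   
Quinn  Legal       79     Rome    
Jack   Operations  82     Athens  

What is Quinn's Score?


Row 3: Quinn
Score = 79

ANSWER: 79


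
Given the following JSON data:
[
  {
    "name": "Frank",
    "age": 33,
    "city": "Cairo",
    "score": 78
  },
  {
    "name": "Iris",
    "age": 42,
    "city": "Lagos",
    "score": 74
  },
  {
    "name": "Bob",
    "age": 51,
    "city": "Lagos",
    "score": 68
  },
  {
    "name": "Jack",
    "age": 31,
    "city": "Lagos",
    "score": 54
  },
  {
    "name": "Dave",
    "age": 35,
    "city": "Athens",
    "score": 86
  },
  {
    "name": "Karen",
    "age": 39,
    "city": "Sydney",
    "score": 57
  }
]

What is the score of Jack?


Looking up record where name = Jack
Record index: 3
Field 'score' = 54

ANSWER: 54


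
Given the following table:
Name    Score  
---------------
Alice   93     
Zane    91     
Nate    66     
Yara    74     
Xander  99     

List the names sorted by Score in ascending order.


Sorting by Score (ascending):
  Nate: 66
  Yara: 74
  Zane: 91
  Alice: 93
  Xander: 99


ANSWER: Nate, Yara, Zane, Alice, Xander


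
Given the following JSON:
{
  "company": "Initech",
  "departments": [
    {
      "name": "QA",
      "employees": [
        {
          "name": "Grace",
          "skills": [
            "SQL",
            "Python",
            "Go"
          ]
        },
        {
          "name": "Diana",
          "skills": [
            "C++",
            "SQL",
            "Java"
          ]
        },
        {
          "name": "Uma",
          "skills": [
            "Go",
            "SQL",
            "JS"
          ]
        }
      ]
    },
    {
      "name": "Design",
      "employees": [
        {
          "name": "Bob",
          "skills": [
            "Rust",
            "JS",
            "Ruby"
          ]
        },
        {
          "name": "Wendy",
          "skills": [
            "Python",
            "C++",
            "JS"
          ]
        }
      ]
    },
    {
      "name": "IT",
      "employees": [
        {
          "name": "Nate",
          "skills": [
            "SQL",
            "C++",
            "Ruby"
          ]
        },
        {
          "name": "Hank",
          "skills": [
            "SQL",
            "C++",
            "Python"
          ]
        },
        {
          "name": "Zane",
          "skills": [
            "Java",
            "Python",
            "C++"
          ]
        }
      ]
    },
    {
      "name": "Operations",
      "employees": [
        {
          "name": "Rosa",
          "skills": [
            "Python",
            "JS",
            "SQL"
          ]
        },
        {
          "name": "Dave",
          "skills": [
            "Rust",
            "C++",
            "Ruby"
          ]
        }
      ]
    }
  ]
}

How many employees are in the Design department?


Path: departments[1].employees
Count: 2

ANSWER: 2


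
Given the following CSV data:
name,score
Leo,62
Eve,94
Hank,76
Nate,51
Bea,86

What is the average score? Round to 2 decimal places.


Scores: 62, 94, 76, 51, 86
Sum = 369
Count = 5
Average = 369 / 5 = 73.80

ANSWER: 73.80


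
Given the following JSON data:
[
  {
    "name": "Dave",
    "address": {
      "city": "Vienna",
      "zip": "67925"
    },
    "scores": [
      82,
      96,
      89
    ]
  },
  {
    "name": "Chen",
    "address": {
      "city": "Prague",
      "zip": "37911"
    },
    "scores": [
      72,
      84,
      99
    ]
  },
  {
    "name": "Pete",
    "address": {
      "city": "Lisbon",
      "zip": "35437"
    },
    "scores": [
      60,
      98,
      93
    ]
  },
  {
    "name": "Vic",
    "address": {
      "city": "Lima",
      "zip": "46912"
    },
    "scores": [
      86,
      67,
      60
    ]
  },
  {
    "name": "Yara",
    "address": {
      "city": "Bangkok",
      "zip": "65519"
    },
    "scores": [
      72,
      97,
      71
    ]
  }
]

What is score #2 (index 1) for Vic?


Path: records[3].scores[1]
Value: 67

ANSWER: 67


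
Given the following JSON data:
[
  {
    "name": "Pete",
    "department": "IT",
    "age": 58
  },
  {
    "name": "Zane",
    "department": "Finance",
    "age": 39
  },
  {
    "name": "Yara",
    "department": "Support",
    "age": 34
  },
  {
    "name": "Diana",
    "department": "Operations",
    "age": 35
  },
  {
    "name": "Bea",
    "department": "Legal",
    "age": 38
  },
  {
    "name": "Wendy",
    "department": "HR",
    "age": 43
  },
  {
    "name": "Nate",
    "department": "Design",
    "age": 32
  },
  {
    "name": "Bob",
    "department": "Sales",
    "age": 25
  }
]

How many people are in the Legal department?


Scanning records for department = Legal
  Record 4: Bea
Count: 1

ANSWER: 1


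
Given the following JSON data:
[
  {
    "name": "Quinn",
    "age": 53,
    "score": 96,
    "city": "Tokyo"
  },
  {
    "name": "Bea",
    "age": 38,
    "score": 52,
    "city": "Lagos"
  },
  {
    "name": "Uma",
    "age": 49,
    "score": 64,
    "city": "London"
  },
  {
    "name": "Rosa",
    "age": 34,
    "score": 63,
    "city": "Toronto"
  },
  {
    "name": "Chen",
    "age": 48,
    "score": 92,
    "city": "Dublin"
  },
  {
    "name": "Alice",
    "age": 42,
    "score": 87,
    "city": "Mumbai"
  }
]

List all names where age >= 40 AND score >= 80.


Checking both conditions:
  Quinn (age=53, score=96) -> YES
  Bea (age=38, score=52) -> no
  Uma (age=49, score=64) -> no
  Rosa (age=34, score=63) -> no
  Chen (age=48, score=92) -> YES
  Alice (age=42, score=87) -> YES


ANSWER: Quinn, Chen, Alice


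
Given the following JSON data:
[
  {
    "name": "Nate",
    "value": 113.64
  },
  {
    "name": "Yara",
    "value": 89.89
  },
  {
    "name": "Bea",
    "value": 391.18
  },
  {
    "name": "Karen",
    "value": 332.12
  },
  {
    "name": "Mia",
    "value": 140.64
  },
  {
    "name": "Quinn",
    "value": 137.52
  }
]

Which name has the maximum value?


Comparing values:
  Nate: 113.64
  Yara: 89.89
  Bea: 391.18
  Karen: 332.12
  Mia: 140.64
  Quinn: 137.52
Maximum: Bea (391.18)

ANSWER: Bea


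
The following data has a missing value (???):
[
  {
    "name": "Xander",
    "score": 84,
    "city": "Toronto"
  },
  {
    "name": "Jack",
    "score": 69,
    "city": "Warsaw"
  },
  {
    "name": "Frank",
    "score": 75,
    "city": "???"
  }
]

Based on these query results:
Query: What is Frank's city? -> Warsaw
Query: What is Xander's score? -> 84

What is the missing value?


The missing value is Frank's city
From query: Frank's city = Warsaw

ANSWER: Warsaw


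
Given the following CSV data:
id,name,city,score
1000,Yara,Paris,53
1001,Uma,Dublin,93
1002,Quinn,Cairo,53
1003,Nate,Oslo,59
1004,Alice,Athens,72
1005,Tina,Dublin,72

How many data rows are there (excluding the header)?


Counting rows (excluding header):
Header: id,name,city,score
Data rows: 6

ANSWER: 6


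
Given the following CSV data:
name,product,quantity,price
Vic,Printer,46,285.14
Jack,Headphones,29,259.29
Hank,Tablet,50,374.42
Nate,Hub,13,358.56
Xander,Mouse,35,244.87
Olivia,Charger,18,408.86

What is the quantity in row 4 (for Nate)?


Row 4: Nate
Column 'quantity' = 13

ANSWER: 13


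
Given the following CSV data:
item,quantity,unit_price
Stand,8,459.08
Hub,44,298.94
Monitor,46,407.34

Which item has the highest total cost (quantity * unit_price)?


Computing row totals:
  Stand: 3672.64
  Hub: 13153.36
  Monitor: 18737.64
Maximum: Monitor (18737.64)

ANSWER: Monitor


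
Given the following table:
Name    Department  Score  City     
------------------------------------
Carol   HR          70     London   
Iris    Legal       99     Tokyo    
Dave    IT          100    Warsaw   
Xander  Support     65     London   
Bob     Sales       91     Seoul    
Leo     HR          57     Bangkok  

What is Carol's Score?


Row 1: Carol
Score = 70

ANSWER: 70


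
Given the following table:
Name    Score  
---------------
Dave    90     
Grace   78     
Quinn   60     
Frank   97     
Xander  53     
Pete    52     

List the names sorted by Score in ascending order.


Sorting by Score (ascending):
  Pete: 52
  Xander: 53
  Quinn: 60
  Grace: 78
  Dave: 90
  Frank: 97


ANSWER: Pete, Xander, Quinn, Grace, Dave, Frank


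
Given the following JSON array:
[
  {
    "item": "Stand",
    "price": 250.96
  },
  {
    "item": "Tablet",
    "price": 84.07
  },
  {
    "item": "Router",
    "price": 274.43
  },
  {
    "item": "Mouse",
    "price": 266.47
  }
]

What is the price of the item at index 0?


Array index 0 -> Stand
price = 250.96

ANSWER: 250.96


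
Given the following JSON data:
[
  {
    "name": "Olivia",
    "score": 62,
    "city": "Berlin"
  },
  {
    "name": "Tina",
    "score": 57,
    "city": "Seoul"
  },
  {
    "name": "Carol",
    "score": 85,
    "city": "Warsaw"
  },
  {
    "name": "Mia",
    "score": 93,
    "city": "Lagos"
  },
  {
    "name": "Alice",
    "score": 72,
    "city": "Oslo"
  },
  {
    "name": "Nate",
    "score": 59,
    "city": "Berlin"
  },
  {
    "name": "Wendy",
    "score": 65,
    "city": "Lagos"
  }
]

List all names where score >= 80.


Filtering records where score >= 80:
  Olivia (score=62) -> no
  Tina (score=57) -> no
  Carol (score=85) -> YES
  Mia (score=93) -> YES
  Alice (score=72) -> no
  Nate (score=59) -> no
  Wendy (score=65) -> no


ANSWER: Carol, Mia


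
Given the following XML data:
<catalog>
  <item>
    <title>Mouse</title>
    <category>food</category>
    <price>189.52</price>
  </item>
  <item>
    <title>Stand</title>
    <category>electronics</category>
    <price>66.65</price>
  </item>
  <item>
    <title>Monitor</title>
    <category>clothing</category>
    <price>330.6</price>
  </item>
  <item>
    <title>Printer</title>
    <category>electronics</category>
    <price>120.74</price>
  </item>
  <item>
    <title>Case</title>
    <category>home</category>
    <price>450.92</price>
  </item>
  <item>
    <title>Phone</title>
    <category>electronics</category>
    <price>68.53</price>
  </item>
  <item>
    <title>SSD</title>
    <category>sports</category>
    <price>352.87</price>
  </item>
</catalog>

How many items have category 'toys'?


Scanning <item> elements for <category>toys</category>:
Count: 0

ANSWER: 0


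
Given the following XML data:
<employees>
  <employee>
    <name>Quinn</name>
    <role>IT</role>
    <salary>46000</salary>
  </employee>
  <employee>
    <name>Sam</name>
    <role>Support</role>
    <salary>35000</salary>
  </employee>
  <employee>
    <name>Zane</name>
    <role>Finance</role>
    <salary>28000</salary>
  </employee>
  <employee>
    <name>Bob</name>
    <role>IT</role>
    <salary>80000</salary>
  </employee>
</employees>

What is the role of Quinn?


Searching for <employee> with <name>Quinn</name>
Found at position 1
<role>IT</role>

ANSWER: IT


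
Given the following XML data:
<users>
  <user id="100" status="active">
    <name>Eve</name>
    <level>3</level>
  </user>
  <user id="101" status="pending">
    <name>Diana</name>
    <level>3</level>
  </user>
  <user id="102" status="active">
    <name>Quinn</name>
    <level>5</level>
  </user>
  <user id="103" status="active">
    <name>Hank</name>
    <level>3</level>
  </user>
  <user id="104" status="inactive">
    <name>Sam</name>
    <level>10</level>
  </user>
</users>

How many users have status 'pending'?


Counting users with status='pending':
  Diana (id=101) -> MATCH
Count: 1

ANSWER: 1


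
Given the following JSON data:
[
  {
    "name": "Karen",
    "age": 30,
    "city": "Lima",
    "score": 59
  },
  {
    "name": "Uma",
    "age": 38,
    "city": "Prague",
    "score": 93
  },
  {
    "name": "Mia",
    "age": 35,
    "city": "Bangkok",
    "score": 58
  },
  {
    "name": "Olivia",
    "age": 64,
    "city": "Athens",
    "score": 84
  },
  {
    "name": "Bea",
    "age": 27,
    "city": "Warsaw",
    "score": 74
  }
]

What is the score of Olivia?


Looking up record where name = Olivia
Record index: 3
Field 'score' = 84

ANSWER: 84


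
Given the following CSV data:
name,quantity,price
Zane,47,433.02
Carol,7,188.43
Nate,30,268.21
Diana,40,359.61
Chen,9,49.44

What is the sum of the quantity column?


Values in 'quantity' column:
  Row 1: 47
  Row 2: 7
  Row 3: 30
  Row 4: 40
  Row 5: 9
Sum = 47 + 7 + 30 + 40 + 9 = 133

ANSWER: 133


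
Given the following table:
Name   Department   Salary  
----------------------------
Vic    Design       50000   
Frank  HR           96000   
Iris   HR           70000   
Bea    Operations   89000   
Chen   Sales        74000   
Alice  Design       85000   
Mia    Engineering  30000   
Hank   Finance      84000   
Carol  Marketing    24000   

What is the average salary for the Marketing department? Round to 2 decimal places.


Marketing department members:
  Carol: 24000
Sum = 24000
Count = 1
Average = 24000 / 1 = 24000.00

ANSWER: 24000.00


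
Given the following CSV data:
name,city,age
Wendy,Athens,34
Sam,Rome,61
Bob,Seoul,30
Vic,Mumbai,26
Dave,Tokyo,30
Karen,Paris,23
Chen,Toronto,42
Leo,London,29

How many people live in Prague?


Scanning city column for 'Prague':
Total matches: 0

ANSWER: 0


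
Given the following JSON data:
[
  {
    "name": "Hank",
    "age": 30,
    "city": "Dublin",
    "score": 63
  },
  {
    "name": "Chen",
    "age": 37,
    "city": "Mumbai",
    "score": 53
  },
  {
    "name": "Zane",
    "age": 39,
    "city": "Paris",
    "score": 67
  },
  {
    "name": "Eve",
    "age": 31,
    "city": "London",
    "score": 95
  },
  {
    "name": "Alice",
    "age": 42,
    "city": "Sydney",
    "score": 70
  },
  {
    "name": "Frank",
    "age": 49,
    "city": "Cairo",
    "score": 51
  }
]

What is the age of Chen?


Looking up record where name = Chen
Record index: 1
Field 'age' = 37

ANSWER: 37


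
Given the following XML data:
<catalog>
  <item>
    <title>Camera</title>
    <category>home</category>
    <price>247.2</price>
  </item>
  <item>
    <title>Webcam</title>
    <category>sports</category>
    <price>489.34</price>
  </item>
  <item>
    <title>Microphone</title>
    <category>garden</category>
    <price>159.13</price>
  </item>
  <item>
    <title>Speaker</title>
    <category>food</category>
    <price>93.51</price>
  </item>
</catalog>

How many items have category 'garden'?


Scanning <item> elements for <category>garden</category>:
  Item 3: Microphone -> MATCH
Count: 1

ANSWER: 1


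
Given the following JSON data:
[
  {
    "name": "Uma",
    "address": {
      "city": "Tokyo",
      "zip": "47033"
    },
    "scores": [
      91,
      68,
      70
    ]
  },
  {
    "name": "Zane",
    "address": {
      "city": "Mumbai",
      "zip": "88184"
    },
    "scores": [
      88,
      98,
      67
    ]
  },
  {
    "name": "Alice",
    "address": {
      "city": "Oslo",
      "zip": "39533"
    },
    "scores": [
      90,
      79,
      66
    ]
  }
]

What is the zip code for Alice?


Path: records[2].address.zip
Value: 39533

ANSWER: 39533
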